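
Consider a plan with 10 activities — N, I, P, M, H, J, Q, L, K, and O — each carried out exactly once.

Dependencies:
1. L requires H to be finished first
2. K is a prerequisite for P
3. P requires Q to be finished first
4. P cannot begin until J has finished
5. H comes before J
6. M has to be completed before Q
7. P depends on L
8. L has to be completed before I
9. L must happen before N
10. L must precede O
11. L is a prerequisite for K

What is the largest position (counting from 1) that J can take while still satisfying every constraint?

Following the constraints forward from J, its only required successor is P.
So at least 1 activity follows J, putting J no later than position 9. That position is achievable by scheduling everything else first.

9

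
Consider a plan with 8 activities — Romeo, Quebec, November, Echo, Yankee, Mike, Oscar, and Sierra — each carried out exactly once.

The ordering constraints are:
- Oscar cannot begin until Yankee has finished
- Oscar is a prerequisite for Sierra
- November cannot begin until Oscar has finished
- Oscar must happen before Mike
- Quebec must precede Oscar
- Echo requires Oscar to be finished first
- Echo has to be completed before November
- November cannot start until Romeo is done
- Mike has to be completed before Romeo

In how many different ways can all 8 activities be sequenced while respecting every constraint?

2 activities have no prerequisites (Quebec, Yankee), so any of them could come first.
Counting all ways to extend the partial order to a total order gives 30.

30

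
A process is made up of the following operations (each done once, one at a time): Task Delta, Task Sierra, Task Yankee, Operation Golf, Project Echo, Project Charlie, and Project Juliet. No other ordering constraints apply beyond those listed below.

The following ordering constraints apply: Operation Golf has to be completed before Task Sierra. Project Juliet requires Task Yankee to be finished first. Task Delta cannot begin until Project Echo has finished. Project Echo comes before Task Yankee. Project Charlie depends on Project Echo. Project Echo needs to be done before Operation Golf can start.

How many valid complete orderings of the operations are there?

Only Project Echo has no prerequisites, so it must go first.
Systematically extending each partial ordering one operation at a time and counting, there are 180 complete orderings.

180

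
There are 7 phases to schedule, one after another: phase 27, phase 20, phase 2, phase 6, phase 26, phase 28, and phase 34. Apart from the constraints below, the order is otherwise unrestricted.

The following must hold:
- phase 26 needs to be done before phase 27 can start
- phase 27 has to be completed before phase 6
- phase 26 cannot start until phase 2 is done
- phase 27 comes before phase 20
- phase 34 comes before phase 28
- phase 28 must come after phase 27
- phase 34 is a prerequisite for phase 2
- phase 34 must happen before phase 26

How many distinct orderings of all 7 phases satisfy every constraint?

Only phase 34 has no prerequisites, so it must go first.
Enumerating by repeatedly choosing an available phase (one whose prerequisites are all placed) gives 6 distinct complete orderings.

6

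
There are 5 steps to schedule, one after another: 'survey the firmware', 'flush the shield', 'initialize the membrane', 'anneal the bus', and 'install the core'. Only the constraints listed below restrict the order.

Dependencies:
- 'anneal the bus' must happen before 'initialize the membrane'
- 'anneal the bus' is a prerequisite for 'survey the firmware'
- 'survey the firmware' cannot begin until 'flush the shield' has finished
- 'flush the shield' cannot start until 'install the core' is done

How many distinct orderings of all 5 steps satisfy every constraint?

The steps with no prerequisites are 'anneal the bus', 'install the core'; any of them can be placed first.
Systematically extending each partial ordering one step at a time and counting, there are 9 complete orderings.

9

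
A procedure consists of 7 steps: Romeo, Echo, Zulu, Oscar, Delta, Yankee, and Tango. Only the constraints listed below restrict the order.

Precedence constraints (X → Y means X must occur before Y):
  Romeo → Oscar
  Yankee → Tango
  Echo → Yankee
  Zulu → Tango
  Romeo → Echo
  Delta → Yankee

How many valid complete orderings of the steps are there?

3 steps have no prerequisites (Romeo, Zulu, Delta), so any of them could come first.
Counting all ways to extend the partial order to a total order gives 81.

81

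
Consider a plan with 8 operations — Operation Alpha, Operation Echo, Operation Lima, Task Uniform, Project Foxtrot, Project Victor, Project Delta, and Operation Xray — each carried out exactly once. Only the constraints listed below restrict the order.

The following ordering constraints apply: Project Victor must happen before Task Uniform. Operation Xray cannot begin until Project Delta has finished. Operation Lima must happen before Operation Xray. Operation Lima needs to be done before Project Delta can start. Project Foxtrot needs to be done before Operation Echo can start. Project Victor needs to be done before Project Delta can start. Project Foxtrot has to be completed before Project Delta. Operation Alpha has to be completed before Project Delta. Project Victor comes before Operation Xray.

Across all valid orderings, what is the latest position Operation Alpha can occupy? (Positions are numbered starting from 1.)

6

Following every chain forward from Operation Alpha, the operations that must come later are Project Delta, Operation Xray — 2 of them.
With 2 mandatory successors out of 8 operations total, the latest slot for Operation Alpha is 8−2 = 6, and it's reachable by doing all non-successors before Operation Alpha.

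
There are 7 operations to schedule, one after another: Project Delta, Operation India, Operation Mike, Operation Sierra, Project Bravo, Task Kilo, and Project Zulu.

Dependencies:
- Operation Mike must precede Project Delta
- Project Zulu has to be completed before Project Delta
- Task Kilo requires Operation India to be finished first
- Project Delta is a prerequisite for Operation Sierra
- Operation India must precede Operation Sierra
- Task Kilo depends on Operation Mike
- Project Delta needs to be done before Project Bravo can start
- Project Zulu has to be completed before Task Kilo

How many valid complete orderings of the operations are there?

64

The operations with no prerequisites are Operation India, Operation Mike, Project Zulu; any of them can be placed first.
Counting all ways to extend the partial order to a total order gives 64.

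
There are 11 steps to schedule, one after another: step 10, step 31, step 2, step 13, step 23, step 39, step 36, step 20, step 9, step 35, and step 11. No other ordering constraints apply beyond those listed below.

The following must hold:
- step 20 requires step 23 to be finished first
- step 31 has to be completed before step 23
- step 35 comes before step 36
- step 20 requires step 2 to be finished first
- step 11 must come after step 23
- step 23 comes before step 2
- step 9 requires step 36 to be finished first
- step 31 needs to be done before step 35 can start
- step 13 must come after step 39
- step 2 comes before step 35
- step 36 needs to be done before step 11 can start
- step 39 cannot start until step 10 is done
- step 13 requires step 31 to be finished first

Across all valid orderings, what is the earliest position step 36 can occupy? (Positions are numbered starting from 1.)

5

The steps that are forced before step 36, directly or transitively, are step 31, step 2, step 23, step 35. That's 4 steps.
With 4 mandatory predecessors, the earliest step 36 can sit is position 4+1 = 5, and placing just those 4 first achieves it.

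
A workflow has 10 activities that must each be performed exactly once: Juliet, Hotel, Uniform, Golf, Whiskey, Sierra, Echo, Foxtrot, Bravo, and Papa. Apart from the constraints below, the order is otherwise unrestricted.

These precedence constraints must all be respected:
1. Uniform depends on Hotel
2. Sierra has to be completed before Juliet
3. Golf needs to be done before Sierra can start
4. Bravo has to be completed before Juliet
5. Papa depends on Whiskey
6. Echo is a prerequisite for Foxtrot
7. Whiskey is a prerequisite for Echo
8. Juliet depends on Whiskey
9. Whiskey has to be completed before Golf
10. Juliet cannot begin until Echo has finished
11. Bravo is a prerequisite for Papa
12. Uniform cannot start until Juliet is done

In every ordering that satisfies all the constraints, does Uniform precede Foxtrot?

Nothing in the constraints links Uniform and Foxtrot; they are unordered relative to each other.
A valid ordering placing Foxtrot before Uniform exists, so the answer is no.

No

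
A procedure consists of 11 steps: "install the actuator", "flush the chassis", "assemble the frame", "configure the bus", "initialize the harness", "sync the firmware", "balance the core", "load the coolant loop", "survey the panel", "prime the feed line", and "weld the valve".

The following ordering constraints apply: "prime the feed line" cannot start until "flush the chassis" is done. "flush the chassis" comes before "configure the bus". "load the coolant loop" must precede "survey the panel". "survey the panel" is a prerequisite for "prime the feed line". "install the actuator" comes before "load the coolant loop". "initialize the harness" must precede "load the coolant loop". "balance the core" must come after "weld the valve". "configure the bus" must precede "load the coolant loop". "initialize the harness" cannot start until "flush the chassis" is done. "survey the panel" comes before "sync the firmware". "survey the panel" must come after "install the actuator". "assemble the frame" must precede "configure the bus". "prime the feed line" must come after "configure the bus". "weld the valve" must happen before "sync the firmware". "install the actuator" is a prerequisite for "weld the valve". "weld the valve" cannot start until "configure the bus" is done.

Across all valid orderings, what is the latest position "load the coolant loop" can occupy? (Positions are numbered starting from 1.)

The steps that are forced after "load the coolant loop", directly or by a chain of constraints, are "sync the firmware", "survey the panel", "prime the feed line". That's 3 steps.
So at least 3 steps follow "load the coolant loop", putting "load the coolant loop" no later than position 8. That position is achievable by scheduling everything else first.

8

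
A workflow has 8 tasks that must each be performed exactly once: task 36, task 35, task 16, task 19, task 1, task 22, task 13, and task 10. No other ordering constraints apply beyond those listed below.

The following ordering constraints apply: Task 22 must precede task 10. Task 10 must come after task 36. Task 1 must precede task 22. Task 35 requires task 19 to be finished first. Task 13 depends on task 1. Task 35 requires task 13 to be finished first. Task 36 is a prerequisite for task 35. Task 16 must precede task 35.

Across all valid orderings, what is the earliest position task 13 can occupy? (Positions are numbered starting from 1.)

2

Working backwards through the constraints from task 13, its only required predecessor is task 1.
With 1 mandatory predecessor, the earliest task 13 can sit is position 1+1 = 2, and placing just that one first achieves it.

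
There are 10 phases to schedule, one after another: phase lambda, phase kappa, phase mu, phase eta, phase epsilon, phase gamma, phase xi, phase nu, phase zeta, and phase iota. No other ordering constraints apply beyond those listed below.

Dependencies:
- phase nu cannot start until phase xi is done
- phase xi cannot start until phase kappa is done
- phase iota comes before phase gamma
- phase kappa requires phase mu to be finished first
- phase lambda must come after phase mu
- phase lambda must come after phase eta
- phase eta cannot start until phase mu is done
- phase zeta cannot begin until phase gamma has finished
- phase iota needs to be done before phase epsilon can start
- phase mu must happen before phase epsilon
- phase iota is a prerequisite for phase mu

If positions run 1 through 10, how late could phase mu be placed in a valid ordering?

Following every chain forward from phase mu, the phases that must come later are phase lambda, phase kappa, phase eta, phase epsilon, phase xi, phase nu — 6 of them.
So at least 6 phases follow phase mu, putting phase mu no later than position 4. That position is achievable by scheduling everything else first.

4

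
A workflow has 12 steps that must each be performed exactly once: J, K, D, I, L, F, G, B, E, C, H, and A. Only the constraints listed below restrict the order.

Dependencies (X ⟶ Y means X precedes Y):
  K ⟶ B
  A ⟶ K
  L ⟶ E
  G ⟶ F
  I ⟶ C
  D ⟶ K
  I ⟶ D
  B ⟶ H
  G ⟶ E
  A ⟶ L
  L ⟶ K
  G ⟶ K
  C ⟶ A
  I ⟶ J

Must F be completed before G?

The constraints actually force G before F (via G → F), not the other way around.
So F does not have to come before G — it cannot.

No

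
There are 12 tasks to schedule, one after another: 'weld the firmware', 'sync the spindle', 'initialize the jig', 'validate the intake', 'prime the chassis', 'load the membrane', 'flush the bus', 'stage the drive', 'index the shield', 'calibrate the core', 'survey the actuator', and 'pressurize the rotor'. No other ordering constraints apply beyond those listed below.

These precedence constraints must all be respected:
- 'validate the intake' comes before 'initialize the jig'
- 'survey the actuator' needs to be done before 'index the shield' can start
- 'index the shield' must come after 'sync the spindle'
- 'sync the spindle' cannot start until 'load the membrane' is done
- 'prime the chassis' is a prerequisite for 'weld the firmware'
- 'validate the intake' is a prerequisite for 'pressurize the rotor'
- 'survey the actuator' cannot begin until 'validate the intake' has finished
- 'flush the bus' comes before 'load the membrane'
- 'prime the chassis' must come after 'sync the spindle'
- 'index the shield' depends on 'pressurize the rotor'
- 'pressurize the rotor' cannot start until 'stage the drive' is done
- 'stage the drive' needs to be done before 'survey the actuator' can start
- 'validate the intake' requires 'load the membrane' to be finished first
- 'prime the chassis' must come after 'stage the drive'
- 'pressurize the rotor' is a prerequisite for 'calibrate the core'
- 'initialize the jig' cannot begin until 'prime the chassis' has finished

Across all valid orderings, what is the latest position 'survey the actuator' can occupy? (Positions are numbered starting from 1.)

11

The only task forced after 'survey the actuator' (directly or by a chain) is 'index the shield'.
So at least 1 task follows 'survey the actuator', putting 'survey the actuator' no later than position 11. That position is achievable by scheduling everything else first.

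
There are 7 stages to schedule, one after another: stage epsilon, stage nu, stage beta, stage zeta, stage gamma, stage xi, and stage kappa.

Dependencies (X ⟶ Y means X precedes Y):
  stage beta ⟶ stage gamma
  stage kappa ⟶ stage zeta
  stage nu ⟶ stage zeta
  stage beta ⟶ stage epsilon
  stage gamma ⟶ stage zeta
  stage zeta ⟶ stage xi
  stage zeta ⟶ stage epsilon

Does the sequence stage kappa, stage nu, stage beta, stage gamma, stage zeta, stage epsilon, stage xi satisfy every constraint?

Yes

Checking each listed constraint against this order: for instance, stage kappa is in position 1 and stage zeta in position 5, so that constraint holds — and the remaining constraints check out the same way.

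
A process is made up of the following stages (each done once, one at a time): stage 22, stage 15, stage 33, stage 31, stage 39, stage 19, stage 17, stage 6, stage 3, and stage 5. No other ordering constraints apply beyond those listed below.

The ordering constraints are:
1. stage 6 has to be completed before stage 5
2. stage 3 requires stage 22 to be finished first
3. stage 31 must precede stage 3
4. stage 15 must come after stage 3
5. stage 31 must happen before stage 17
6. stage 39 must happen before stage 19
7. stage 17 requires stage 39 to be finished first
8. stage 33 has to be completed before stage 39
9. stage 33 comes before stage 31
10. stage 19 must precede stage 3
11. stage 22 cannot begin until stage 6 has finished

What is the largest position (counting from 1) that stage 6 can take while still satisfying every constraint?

6

The stages that are forced after stage 6, directly or by a chain of constraints, are stage 22, stage 15, stage 3, stage 5. That's 4 stages.
So at least 4 stages follow stage 6, putting stage 6 no later than position 6. That position is achievable by scheduling everything else first.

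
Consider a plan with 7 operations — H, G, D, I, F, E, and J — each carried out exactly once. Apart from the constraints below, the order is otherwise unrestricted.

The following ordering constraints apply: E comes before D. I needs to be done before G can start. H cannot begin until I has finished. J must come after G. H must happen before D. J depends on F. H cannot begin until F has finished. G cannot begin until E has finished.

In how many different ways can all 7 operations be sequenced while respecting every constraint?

3 operations have no prerequisites (I, F, E), so any of them could come first.
Counting all ways to extend the partial order to a total order gives 48.

48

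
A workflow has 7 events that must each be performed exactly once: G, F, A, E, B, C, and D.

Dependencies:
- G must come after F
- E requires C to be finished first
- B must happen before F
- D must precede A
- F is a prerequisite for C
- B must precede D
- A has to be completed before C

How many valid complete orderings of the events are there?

Only B has no prerequisites, so it must go first.
Enumerating by repeatedly choosing an available event (one whose prerequisites are all placed) gives 12 distinct complete orderings.

12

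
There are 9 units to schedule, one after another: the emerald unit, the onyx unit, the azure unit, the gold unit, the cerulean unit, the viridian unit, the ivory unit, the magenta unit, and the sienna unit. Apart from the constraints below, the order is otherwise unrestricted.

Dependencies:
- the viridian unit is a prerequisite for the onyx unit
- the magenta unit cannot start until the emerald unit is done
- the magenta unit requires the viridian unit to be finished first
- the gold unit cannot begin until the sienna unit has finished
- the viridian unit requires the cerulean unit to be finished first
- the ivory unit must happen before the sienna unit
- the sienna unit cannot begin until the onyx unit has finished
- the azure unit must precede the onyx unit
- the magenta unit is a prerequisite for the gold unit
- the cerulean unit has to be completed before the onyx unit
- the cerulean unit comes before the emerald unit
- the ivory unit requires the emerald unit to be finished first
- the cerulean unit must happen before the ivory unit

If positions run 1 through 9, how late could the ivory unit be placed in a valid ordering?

Following every chain forward from the ivory unit, the units that must come later are the gold unit, the sienna unit — 2 of them.
So at least 2 units follow the ivory unit, putting the ivory unit no later than position 7. That position is achievable by scheduling everything else first.

7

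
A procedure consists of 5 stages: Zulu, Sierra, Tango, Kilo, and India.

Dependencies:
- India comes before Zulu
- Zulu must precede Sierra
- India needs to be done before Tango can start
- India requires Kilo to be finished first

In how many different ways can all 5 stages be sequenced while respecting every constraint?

3

Kilo is the only stage with nothing required before it, so every ordering starts there.
Systematically extending each partial ordering one stage at a time and counting, there are 3 complete orderings.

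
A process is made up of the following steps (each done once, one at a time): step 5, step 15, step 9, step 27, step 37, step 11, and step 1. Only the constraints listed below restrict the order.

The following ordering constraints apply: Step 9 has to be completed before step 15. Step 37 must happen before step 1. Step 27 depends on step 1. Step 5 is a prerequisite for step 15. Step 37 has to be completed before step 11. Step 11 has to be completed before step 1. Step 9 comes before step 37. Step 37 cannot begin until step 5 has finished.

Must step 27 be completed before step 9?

No

In fact the dependencies run the other way: step 9 → step 37 → step 1 → step 27.
So step 27 never precedes step 9.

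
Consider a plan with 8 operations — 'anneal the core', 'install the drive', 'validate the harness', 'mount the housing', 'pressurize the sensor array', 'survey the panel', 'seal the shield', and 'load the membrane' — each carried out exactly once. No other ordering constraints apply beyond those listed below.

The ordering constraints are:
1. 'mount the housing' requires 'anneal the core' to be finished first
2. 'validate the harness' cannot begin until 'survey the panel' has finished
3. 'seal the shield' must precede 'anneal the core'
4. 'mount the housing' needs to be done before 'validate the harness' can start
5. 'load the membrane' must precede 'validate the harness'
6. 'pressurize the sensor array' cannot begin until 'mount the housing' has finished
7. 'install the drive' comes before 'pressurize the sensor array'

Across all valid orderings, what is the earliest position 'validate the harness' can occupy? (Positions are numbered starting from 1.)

Every operation that must precede 'validate the harness' has to come before it. Tracing all chains that end at 'validate the harness', those operations are: 'anneal the core', 'mount the housing', 'survey the panel', 'seal the shield', 'load the membrane' — 5 in total.
So at minimum 5 operations come before 'validate the harness', putting 'validate the harness' no earlier than position 6. That position is achievable by scheduling exactly those predecessors first.

6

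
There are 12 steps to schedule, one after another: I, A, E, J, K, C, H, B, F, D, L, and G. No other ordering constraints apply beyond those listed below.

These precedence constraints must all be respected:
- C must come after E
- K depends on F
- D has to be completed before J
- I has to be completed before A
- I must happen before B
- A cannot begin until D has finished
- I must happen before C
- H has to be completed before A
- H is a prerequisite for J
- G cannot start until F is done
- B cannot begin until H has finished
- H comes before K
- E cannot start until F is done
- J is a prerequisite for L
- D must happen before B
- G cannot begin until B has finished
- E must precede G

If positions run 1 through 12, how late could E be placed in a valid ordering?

The steps that are forced after E, directly or by a chain of constraints, are C, G. That's 2 steps.
So at least 2 steps follow E, putting E no later than position 10. That position is achievable by scheduling everything else first.

10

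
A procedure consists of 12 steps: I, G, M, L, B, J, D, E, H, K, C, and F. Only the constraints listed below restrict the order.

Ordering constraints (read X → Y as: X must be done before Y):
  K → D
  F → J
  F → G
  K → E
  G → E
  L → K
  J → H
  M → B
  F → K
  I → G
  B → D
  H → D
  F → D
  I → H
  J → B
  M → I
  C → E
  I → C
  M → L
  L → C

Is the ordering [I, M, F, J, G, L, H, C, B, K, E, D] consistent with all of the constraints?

The sequence places I ahead of M.
Since M is required before I, the ordering is invalid.

No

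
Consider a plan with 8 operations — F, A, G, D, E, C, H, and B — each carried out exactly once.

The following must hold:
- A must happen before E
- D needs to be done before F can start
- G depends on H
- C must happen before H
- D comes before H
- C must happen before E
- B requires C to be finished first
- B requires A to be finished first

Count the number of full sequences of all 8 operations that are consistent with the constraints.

596

3 operations have no prerequisites (A, D, C), so any of them could come first.
Counting all ways to extend the partial order to a total order gives 596.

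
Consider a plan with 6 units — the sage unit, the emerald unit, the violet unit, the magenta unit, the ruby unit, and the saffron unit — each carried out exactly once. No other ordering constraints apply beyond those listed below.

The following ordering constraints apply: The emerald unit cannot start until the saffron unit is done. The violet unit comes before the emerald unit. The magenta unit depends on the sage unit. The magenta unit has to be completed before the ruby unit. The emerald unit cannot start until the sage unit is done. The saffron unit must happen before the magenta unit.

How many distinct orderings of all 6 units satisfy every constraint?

24

3 units have no prerequisites (the sage unit, the violet unit, the saffron unit), so any of them could come first.
Counting all ways to extend the partial order to a total order gives 24.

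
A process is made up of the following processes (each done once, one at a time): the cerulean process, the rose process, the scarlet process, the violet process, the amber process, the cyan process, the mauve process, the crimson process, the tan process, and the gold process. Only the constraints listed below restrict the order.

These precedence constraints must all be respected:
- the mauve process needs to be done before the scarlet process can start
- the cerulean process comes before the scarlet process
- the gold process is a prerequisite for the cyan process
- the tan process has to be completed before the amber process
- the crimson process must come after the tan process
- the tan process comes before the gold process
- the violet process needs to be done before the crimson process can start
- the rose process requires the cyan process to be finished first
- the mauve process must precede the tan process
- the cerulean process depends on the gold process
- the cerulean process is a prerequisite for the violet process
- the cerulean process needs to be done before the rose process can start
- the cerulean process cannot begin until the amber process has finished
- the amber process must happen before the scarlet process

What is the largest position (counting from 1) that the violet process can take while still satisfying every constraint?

9

The only process forced after the violet process (directly or by a chain) is the crimson process.
So at least 1 process follows the violet process, putting the violet process no later than position 9. That position is achievable by scheduling everything else first.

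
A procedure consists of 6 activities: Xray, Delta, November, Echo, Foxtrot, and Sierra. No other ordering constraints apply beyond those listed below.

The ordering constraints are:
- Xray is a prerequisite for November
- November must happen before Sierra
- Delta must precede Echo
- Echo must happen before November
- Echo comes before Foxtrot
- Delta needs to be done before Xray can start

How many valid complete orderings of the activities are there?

7

Only Delta has no prerequisites, so it must go first.
Systematically extending each partial ordering one activity at a time and counting, there are 7 complete orderings.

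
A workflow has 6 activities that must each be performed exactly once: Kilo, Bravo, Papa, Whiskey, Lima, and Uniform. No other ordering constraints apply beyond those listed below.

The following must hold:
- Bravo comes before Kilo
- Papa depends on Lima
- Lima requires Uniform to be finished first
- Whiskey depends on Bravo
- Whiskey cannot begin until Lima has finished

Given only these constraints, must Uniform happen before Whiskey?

Chaining the stated constraints: Uniform → Lima → Whiskey.
So Uniform must precede Whiskey in any valid ordering.

Yes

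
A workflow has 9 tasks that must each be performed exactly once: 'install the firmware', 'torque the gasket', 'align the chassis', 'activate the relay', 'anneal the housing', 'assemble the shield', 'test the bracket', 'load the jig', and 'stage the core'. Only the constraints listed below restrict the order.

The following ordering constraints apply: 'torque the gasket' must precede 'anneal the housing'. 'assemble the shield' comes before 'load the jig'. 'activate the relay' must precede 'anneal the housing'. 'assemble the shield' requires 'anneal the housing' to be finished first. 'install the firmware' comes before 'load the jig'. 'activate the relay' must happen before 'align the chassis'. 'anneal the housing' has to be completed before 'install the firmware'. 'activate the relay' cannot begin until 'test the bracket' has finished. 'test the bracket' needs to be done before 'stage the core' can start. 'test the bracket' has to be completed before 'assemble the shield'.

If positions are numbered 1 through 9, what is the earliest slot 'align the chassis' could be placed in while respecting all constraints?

3

The tasks that are forced before 'align the chassis', directly or transitively, are 'activate the relay', 'test the bracket'. That's 2 tasks.
With 2 mandatory predecessors, the earliest 'align the chassis' can sit is position 2+1 = 3, and placing just those 2 first achieves it.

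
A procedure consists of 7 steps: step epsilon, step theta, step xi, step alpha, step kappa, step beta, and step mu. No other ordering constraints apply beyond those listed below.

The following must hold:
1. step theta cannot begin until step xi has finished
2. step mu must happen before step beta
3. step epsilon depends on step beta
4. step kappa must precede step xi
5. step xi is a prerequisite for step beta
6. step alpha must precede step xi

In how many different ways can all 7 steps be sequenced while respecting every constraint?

The steps with no prerequisites are step alpha, step kappa, step mu; any of them can be placed first.
Counting all ways to extend the partial order to a total order gives 26.

26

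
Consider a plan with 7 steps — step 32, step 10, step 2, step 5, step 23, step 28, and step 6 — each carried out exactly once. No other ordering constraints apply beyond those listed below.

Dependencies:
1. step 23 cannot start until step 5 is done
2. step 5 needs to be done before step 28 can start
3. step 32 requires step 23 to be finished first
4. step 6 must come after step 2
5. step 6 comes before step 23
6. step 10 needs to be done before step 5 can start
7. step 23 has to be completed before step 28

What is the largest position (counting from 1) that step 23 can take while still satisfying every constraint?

5

Following every chain forward from step 23, the steps that must come later are step 32, step 28 — 2 of them.
So at least 2 steps follow step 23, putting step 23 no later than position 5. That position is achievable by scheduling everything else first.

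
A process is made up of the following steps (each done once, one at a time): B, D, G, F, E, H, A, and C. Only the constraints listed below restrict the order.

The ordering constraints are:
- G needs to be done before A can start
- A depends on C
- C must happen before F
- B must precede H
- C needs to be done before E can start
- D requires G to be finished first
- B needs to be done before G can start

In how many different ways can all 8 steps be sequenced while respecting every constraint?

The steps with no prerequisites are B, C; any of them can be placed first.
Counting all ways to extend the partial order to a total order gives 826.

826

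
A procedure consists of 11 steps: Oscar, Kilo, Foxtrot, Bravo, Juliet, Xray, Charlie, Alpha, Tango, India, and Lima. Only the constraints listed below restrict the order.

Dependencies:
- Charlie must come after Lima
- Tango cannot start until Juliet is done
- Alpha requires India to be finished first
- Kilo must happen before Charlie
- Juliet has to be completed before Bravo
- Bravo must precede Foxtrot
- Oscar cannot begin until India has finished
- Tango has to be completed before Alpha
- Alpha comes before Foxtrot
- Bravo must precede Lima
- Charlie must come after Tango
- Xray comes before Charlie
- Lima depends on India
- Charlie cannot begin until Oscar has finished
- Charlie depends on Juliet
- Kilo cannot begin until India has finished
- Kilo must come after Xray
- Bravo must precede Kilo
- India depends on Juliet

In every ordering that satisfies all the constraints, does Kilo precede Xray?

No

The constraints actually force Xray before Kilo (via Xray → Kilo), not the other way around.
So Kilo does not have to come before Xray — it cannot.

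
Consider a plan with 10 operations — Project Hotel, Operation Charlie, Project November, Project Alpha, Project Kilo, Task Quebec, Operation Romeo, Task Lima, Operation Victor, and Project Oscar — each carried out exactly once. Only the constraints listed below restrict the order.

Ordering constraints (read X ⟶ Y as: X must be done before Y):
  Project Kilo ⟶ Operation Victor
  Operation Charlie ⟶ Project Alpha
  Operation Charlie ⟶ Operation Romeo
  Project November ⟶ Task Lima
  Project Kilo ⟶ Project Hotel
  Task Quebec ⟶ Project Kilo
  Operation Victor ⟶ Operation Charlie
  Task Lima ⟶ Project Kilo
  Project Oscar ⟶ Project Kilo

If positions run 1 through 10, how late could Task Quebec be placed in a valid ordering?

Following every chain forward from Task Quebec, the operations that must come later are Project Hotel, Operation Charlie, Project Alpha, Project Kilo, Operation Romeo, Operation Victor — 6 of them.
So at least 6 operations follow Task Quebec, putting Task Quebec no later than position 4. That position is achievable by scheduling everything else first.

4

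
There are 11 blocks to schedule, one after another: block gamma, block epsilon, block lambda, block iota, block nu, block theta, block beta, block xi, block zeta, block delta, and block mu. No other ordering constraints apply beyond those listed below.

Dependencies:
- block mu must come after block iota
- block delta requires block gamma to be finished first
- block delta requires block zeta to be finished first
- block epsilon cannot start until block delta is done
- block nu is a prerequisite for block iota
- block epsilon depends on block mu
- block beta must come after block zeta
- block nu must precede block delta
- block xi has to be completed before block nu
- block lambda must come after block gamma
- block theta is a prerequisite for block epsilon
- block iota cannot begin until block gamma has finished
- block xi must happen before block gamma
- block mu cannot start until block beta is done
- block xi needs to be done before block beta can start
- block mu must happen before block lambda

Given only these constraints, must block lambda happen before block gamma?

No

The constraints actually force block gamma before block lambda (via block gamma → block lambda), not the other way around.
So block lambda never precedes block gamma.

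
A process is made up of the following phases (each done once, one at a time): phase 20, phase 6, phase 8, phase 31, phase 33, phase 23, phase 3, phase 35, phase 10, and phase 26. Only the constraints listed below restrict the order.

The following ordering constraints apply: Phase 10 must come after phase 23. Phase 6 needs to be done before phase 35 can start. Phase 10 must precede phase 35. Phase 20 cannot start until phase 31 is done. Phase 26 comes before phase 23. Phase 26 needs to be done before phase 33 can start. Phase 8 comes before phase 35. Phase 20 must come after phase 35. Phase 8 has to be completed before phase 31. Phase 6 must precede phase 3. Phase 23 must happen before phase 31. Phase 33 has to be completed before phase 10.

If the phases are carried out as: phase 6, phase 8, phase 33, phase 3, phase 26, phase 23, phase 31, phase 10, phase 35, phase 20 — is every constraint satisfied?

The sequence places phase 33 ahead of phase 26.
But one of the constraints requires phase 26 before phase 33, so this ordering violates it.

No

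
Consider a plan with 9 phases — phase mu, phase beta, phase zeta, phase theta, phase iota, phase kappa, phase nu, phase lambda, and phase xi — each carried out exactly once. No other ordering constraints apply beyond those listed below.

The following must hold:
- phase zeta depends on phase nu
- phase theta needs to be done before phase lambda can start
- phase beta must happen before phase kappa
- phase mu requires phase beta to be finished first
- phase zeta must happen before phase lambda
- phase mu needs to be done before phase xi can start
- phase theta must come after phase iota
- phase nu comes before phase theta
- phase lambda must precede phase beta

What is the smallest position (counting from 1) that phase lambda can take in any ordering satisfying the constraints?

5

Every phase that must precede phase lambda has to come before it. Tracing all chains that end at phase lambda, those phases are: phase zeta, phase theta, phase iota, phase nu — 4 in total.
So at minimum 4 phases come before phase lambda, putting phase lambda no earlier than position 5. That position is achievable by scheduling exactly those predecessors first.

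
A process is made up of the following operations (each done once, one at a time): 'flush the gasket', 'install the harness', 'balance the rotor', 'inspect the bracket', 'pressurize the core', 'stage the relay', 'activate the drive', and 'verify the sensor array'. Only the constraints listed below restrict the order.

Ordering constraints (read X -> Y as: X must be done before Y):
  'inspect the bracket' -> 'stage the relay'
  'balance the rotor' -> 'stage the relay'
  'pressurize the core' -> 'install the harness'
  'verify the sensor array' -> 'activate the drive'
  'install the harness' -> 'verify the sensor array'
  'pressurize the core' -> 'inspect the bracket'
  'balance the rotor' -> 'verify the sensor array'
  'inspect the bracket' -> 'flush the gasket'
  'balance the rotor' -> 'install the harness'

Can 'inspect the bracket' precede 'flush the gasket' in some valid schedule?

Yes

'inspect the bracket' is actually forced before 'flush the gasket' by the constraints, so certainly some valid ordering has 'inspect the bracket' first.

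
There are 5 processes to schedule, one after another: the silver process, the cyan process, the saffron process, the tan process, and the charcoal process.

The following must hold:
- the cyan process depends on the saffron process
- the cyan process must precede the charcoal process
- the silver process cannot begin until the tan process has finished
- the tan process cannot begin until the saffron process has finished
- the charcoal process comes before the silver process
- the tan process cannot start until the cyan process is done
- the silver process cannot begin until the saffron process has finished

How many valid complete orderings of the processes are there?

2

The saffron process is the only process with nothing required before it, so every ordering starts there.
Systematically extending each partial ordering one process at a time and counting, there are 2 complete orderings.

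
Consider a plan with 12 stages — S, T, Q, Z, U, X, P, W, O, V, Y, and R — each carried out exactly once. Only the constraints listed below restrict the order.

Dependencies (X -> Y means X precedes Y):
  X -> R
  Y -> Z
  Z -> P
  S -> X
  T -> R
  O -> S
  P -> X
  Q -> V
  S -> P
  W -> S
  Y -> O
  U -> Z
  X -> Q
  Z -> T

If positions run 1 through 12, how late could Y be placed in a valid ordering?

The stages that are forced after Y, directly or by a chain of constraints, are S, T, Q, Z, X, P, O, V, R. That's 9 stages.
So at least 9 stages follow Y, putting Y no later than position 3. That position is achievable by scheduling everything else first.

3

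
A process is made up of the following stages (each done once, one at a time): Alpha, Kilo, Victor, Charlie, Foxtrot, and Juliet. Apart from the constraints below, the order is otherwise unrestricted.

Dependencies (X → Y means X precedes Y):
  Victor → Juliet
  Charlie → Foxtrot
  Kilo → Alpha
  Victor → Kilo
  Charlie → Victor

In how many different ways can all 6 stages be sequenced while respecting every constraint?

15

Charlie is the only stage with nothing required before it, so every ordering starts there.
Counting all ways to extend the partial order to a total order gives 15.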